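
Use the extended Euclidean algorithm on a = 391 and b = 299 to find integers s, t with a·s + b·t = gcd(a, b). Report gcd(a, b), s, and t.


Euclidean algorithm on (391, 299) — divide until remainder is 0:
  391 = 1 · 299 + 92
  299 = 3 · 92 + 23
  92 = 4 · 23 + 0
gcd(391, 299) = 23.
Track Bezout coefficients alongside the remainders: start with r₀ = 391 = a·1 + b·0 (s = 1, t = 0) and r₁ = 299 = a·0 + b·1 (s = 0, t = 1); each new remainder r_{k+1} = r_{k-1} − q_k·r_k inherits s_{k+1} = s_{k-1} − q_k·s_k, t_{k+1} = t_{k-1} − q_k·t_k, so r_k = a·s_k + b·t_k at every step:
  q = 1: r = 92, s = 1 − 1·0 = 1, t = 0 − 1·1 = -1  (check: 391·1 + 299·(-1) = 92)
  q = 3: r = 23, s = 0 − 3·1 = -3, t = 1 − 3·(-1) = 4  (check: 391·(-3) + 299·4 = 23)
The row with r = 23 (the gcd) gives the Bezout coefficients s = -3, t = 4.
Result: 391 · (-3) + 299 · (4) = 23.

gcd(391, 299) = 23; s = -3, t = 4 (check: 391·(-3) + 299·4 = 23).


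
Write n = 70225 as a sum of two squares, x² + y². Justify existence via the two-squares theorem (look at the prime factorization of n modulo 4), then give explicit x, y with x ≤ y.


Step 1: Factor n = 70225 = 5^2 · 53^2.
Step 2: Check the mod-4 condition on each prime factor: 5 ≡ 1 (mod 4), exponent 2; 53 ≡ 1 (mod 4), exponent 2.
All primes ≡ 3 (mod 4) appear to even exponent (or don't appear), so by the two-squares theorem n IS expressible as a sum of two squares.
Step 3: Build a representation. Group n = k² · m with k = 5 and m = 53 · 53 = 2809 (a product of primes ≡ 1 (mod 4)); a representation of m scales to one of n via (k·x)² + (k·y)² = k²(x² + y²). Each prime p ≡ 1 (mod 4) is itself a sum of two squares; find a² by testing p − a² for a perfect square:
  53: 53 − 1² = 52, 53 − 2² = 49 = 7² ⇒ 53 = 2² + 7².
  Combine using the Brahmagupta–Fibonacci identity (a² + b²)(c² + d²) = (ac − bd)² + (ad + bc)² = (ac + bd)² + (ad − bc)²:
  53 · 53 = 2809: from (2² + 7²)(2² + 7²), take (2·2 − 7·7, 2·7 + 7·2) = (4 − 49, 14 + 14) = (-45, 28); dropping signs (only squares matter) gives (45, 28); check 45² + 28² = 2025 + 784 = 2809 ✓.
  Scale by k = 5: (5·45, 5·28) = (225, 140).
Step 4: Order so x ≤ y and verify: 140² + 225² = 19600 + 50625 = 70225 = n. ✓

n = 70225 = 140² + 225² (one valid representation with x ≤ y).


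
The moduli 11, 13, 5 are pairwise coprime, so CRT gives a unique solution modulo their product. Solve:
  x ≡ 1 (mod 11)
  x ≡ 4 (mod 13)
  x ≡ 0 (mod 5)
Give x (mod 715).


Moduli 11, 13, 5 are pairwise coprime; by CRT there is a unique solution modulo M = 11 · 13 · 5 = 715.
Solve pairwise, accumulating the modulus:
  Start with x ≡ 1 (mod 11).
  Combine with x ≡ 4 (mod 13): since gcd(11, 13) = 1, we get a unique residue mod 143.
    Write x = 1 + 11·t and substitute into x ≡ 4 (mod 13): 11·t ≡ 4 − 1 = 3 (mod 13).
    The inverse of 11 mod 13 is 6 (since 11·6 = 66 = 5·13 + 1), so t ≡ 6·3 = 18 ≡ 5 (mod 13).
    Then x = 1 + 11·5 = 56, valid modulo lcm(11, 13) = 143: x ≡ 56 (mod 143).
  Combine with x ≡ 0 (mod 5): since gcd(143, 5) = 1, we get a unique residue mod 715.
    Write x = 56 + 143·t and substitute into x ≡ 0 (mod 5): 143·t ≡ 0 − 56 = -56 (mod 5).
    Reduce coefficients mod 5: 3·t ≡ 4 (mod 5).
    The inverse of 3 mod 5 is 2 (since 3·2 = 6 = 1·5 + 1), so t ≡ 2·4 = 8 ≡ 3 (mod 5).
    Then x = 56 + 143·3 = 485, valid modulo lcm(143, 5) = 715: x ≡ 485 (mod 715).
Verify: 485 mod 11 = 1 ✓, 485 mod 13 = 4 ✓, 485 mod 5 = 0 ✓.

x ≡ 485 (mod 715).


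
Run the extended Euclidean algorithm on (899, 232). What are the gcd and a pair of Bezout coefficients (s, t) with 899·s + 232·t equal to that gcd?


Euclidean algorithm on (899, 232) — divide until remainder is 0:
  899 = 3 · 232 + 203
  232 = 1 · 203 + 29
  203 = 7 · 29 + 0
gcd(899, 232) = 29.
Track Bezout coefficients alongside the remainders: start with r₀ = 899 = a·1 + b·0 (s = 1, t = 0) and r₁ = 232 = a·0 + b·1 (s = 0, t = 1); each new remainder r_{k+1} = r_{k-1} − q_k·r_k inherits s_{k+1} = s_{k-1} − q_k·s_k, t_{k+1} = t_{k-1} − q_k·t_k, so r_k = a·s_k + b·t_k at every step:
  q = 3: r = 203, s = 1 − 3·0 = 1, t = 0 − 3·1 = -3  (check: 899·1 + 232·(-3) = 203)
  q = 1: r = 29, s = 0 − 1·1 = -1, t = 1 − 1·(-3) = 4  (check: 899·(-1) + 232·4 = 29)
The row with r = 29 (the gcd) gives the Bezout coefficients s = -1, t = 4.
Result: 899 · (-1) + 232 · (4) = 29.

gcd(899, 232) = 29; s = -1, t = 4 (check: 899·(-1) + 232·4 = 29).


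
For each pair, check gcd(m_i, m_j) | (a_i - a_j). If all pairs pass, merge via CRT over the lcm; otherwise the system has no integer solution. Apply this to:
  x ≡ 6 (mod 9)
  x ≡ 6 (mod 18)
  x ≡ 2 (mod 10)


Moduli 9, 18, 10 are not pairwise coprime, so CRT works modulo lcm(m_i) when all pairwise compatibility conditions hold.
Pairwise compatibility: gcd(m_i, m_j) must divide a_i - a_j for every pair.
Merge one congruence at a time:
  Start: x ≡ 6 (mod 9).
  Combine with x ≡ 6 (mod 18): gcd(9, 18) = 9; 6 - 6 = 0, which IS divisible by 9, so compatible.
    Write x = 6 + 9·t and substitute into x ≡ 6 (mod 18): 9·t ≡ 6 − 6 = 0 (mod 18).
    Divide the congruence (and modulus) by g = 9: 1·t ≡ 0 (mod 2).
    So t ≡ 0 (mod 2).
    Then x = 6 + 9·0 = 6, valid modulo lcm(9, 18) = 18: x ≡ 6 (mod 18).
  Combine with x ≡ 2 (mod 10): gcd(18, 10) = 2; 2 - 6 = -4, which IS divisible by 2, so compatible.
    Write x = 6 + 18·t and substitute into x ≡ 2 (mod 10): 18·t ≡ 2 − 6 = -4 (mod 10).
    Divide the congruence (and modulus) by g = 2: 9·t ≡ -2 (mod 5).
    Reduce coefficients mod 5: 4·t ≡ 3 (mod 5).
    The inverse of 4 mod 5 is 4 (since 4·4 = 16 = 3·5 + 1), so t ≡ 4·3 = 12 ≡ 2 (mod 5).
    Then x = 6 + 18·2 = 42, valid modulo lcm(18, 10) = 90: x ≡ 42 (mod 90).
Verify: 42 mod 9 = 6, 42 mod 18 = 6, 42 mod 10 = 2.

x ≡ 42 (mod 90).


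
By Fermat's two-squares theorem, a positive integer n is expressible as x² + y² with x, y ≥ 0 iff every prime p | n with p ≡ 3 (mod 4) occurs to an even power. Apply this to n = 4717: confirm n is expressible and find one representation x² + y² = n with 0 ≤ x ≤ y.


Step 1: Factor n = 4717 = 53 · 89.
Step 2: Check the mod-4 condition on each prime factor: 53 ≡ 1 (mod 4), exponent 1; 89 ≡ 1 (mod 4), exponent 1.
All primes ≡ 3 (mod 4) appear to even exponent (or don't appear), so by the two-squares theorem n IS expressible as a sum of two squares.
Step 3: Build a representation. Here n = 53 · 89 is a product of primes ≡ 1 (mod 4). Each prime p ≡ 1 (mod 4) is itself a sum of two squares; find a² by testing p − a² for a perfect square:
  53: 53 − 1² = 52, 53 − 2² = 49 = 7² ⇒ 53 = 2² + 7².
  89: 89 − 1² = 88, 89 − 2² = 85, 89 − 3² = 80, 89 − 4² = 73, 89 − 5² = 64 = 8² ⇒ 89 = 5² + 8².
  Combine using the Brahmagupta–Fibonacci identity (a² + b²)(c² + d²) = (ac − bd)² + (ad + bc)² = (ac + bd)² + (ad − bc)²:
  53 · 89 = 4717: from (2² + 7²)(5² + 8²), take (2·5 − 7·8, 2·8 + 7·5) = (10 − 56, 16 + 35) = (-46, 51); dropping signs (only squares matter) gives (46, 51); check 46² + 51² = 2116 + 2601 = 4717 ✓.
Step 4: Order so x ≤ y and verify: 46² + 51² = 2116 + 2601 = 4717 = n. ✓

n = 4717 = 46² + 51² (one valid representation with x ≤ y).


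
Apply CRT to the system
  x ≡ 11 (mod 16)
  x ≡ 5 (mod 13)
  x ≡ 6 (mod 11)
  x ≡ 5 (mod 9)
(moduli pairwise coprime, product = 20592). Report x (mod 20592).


Product of moduli M = 16 · 13 · 11 · 9 = 20592.
Merge one congruence at a time:
  Start: x ≡ 11 (mod 16).
  Combine with x ≡ 5 (mod 13); new modulus lcm = 208.
    Write x = 11 + 16·t and substitute into x ≡ 5 (mod 13): 16·t ≡ 5 − 11 = -6 (mod 13).
    Reduce coefficients mod 13: 3·t ≡ 7 (mod 13).
    The inverse of 3 mod 13 is 9 (since 3·9 = 27 = 2·13 + 1), so t ≡ 9·7 = 63 ≡ 11 (mod 13).
    Then x = 11 + 16·11 = 187, valid modulo lcm(16, 13) = 208: x ≡ 187 (mod 208).
  Combine with x ≡ 6 (mod 11); new modulus lcm = 2288.
    Write x = 187 + 208·t and substitute into x ≡ 6 (mod 11): 208·t ≡ 6 − 187 = -181 (mod 11).
    Reduce coefficients mod 11: 10·t ≡ 6 (mod 11).
    The inverse of 10 mod 11 is 10 (since 10·10 = 100 = 9·11 + 1), so t ≡ 10·6 = 60 ≡ 5 (mod 11).
    Then x = 187 + 208·5 = 1227, valid modulo lcm(208, 11) = 2288: x ≡ 1227 (mod 2288).
  Combine with x ≡ 5 (mod 9); new modulus lcm = 20592.
    Write x = 1227 + 2288·t and substitute into x ≡ 5 (mod 9): 2288·t ≡ 5 − 1227 = -1222 (mod 9).
    Reduce coefficients mod 9: 2·t ≡ 2 (mod 9).
    The inverse of 2 mod 9 is 5 (since 2·5 = 10 = 1·9 + 1), so t ≡ 5·2 = 10 ≡ 1 (mod 9).
    Then x = 1227 + 2288·1 = 3515, valid modulo lcm(2288, 9) = 20592: x ≡ 3515 (mod 20592).
Verify against each original: 3515 mod 16 = 11, 3515 mod 13 = 5, 3515 mod 11 = 6, 3515 mod 9 = 5.

x ≡ 3515 (mod 20592).


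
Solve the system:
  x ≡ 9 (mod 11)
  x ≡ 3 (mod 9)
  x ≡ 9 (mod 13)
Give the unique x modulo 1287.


Moduli 11, 9, 13 are pairwise coprime; by CRT there is a unique solution modulo M = 11 · 9 · 13 = 1287.
Solve pairwise, accumulating the modulus:
  Start with x ≡ 9 (mod 11).
  Combine with x ≡ 3 (mod 9): since gcd(11, 9) = 1, we get a unique residue mod 99.
    Write x = 9 + 11·t and substitute into x ≡ 3 (mod 9): 11·t ≡ 3 − 9 = -6 (mod 9).
    Reduce coefficients mod 9: 2·t ≡ 3 (mod 9).
    The inverse of 2 mod 9 is 5 (since 2·5 = 10 = 1·9 + 1), so t ≡ 5·3 = 15 ≡ 6 (mod 9).
    Then x = 9 + 11·6 = 75, valid modulo lcm(11, 9) = 99: x ≡ 75 (mod 99).
  Combine with x ≡ 9 (mod 13): since gcd(99, 13) = 1, we get a unique residue mod 1287.
    Write x = 75 + 99·t and substitute into x ≡ 9 (mod 13): 99·t ≡ 9 − 75 = -66 (mod 13).
    Reduce coefficients mod 13: 8·t ≡ 12 (mod 13).
    The inverse of 8 mod 13 is 5 (since 8·5 = 40 = 3·13 + 1), so t ≡ 5·12 = 60 ≡ 8 (mod 13).
    Then x = 75 + 99·8 = 867, valid modulo lcm(99, 13) = 1287: x ≡ 867 (mod 1287).
Verify: 867 mod 11 = 9 ✓, 867 mod 9 = 3 ✓, 867 mod 13 = 9 ✓.

x ≡ 867 (mod 1287).


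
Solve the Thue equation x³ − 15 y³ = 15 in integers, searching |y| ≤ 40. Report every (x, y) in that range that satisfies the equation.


The equation is x³ - 15y³ = 15. For fixed y, x³ = 15·y³ + 15, so a solution requires the RHS to be a perfect cube.
Strategy: iterate y from -40 to 40, compute RHS = 15·y³ + 15, and check whether it is a (positive or negative) perfect cube.
Check small values of y:
  y = 0: RHS = 15 is not a perfect cube.
  y = 1: RHS = 30 is not a perfect cube.
  y = -1: RHS = 0 = (0)³ ⇒ x = 0 works.
  y = 2: RHS = 135 is not a perfect cube.
  y = -2: RHS = -105 is not a perfect cube.
  y = 3: RHS = 420 is not a perfect cube.
  y = -3: RHS = -390 is not a perfect cube.
Continuing the search up to |y| = 40 finds no further solutions beyond those listed.
Collected solutions: (0, -1).

Solutions (with |y| ≤ 40): (0, -1).


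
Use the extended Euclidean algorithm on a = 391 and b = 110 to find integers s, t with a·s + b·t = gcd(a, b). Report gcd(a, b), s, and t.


Euclidean algorithm on (391, 110) — divide until remainder is 0:
  391 = 3 · 110 + 61
  110 = 1 · 61 + 49
  61 = 1 · 49 + 12
  49 = 4 · 12 + 1
  12 = 12 · 1 + 0
gcd(391, 110) = 1.
Track Bezout coefficients alongside the remainders: start with r₀ = 391 = a·1 + b·0 (s = 1, t = 0) and r₁ = 110 = a·0 + b·1 (s = 0, t = 1); each new remainder r_{k+1} = r_{k-1} − q_k·r_k inherits s_{k+1} = s_{k-1} − q_k·s_k, t_{k+1} = t_{k-1} − q_k·t_k, so r_k = a·s_k + b·t_k at every step:
  q = 3: r = 61, s = 1 − 3·0 = 1, t = 0 − 3·1 = -3  (check: 391·1 + 110·(-3) = 61)
  q = 1: r = 49, s = 0 − 1·1 = -1, t = 1 − 1·(-3) = 4  (check: 391·(-1) + 110·4 = 49)
  q = 1: r = 12, s = 1 − 1·(-1) = 2, t = -3 − 1·4 = -7  (check: 391·2 + 110·(-7) = 12)
  q = 4: r = 1, s = -1 − 4·2 = -9, t = 4 − 4·(-7) = 32  (check: 391·(-9) + 110·32 = 1)
The row with r = 1 (the gcd) gives the Bezout coefficients s = -9, t = 32.
Result: 391 · (-9) + 110 · (32) = 1.

gcd(391, 110) = 1; s = -9, t = 32 (check: 391·(-9) + 110·32 = 1).


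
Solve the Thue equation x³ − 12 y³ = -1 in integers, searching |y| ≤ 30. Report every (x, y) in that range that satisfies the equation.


The equation is x³ - 12y³ = -1. For fixed y, x³ = 12·y³ − 1, so a solution requires the RHS to be a perfect cube.
Strategy: iterate y from -30 to 30, compute RHS = 12·y³ − 1, and check whether it is a (positive or negative) perfect cube.
Check small values of y:
  y = 0: RHS = -1 = (-1)³ ⇒ x = -1 works.
  y = 1: RHS = 11 is not a perfect cube.
  y = -1: RHS = -13 is not a perfect cube.
  y = 2: RHS = 95 is not a perfect cube.
  y = -2: RHS = -97 is not a perfect cube.
  y = 3: RHS = 323 is not a perfect cube.
  y = -3: RHS = -325 is not a perfect cube.
Continuing the search up to |y| = 30 finds no further solutions beyond those listed.
Collected solutions: (-1, 0).

Solutions (with |y| ≤ 30): (-1, 0).


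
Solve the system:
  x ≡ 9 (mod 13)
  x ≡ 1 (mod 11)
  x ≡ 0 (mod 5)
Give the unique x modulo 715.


Moduli 13, 11, 5 are pairwise coprime; by CRT there is a unique solution modulo M = 13 · 11 · 5 = 715.
Solve pairwise, accumulating the modulus:
  Start with x ≡ 9 (mod 13).
  Combine with x ≡ 1 (mod 11): since gcd(13, 11) = 1, we get a unique residue mod 143.
    Write x = 9 + 13·t and substitute into x ≡ 1 (mod 11): 13·t ≡ 1 − 9 = -8 (mod 11).
    Reduce coefficients mod 11: 2·t ≡ 3 (mod 11).
    The inverse of 2 mod 11 is 6 (since 2·6 = 12 = 1·11 + 1), so t ≡ 6·3 = 18 ≡ 7 (mod 11).
    Then x = 9 + 13·7 = 100, valid modulo lcm(13, 11) = 143: x ≡ 100 (mod 143).
  Combine with x ≡ 0 (mod 5): since gcd(143, 5) = 1, we get a unique residue mod 715.
    Write x = 100 + 143·t and substitute into x ≡ 0 (mod 5): 143·t ≡ 0 − 100 = -100 (mod 5).
    Reduce coefficients mod 5: 3·t ≡ 0 (mod 5).
    The inverse of 3 mod 5 is 2 (since 3·2 = 6 = 1·5 + 1), so t ≡ 2·0 = 0 ≡ 0 (mod 5).
    Then x = 100 + 143·0 = 100, valid modulo lcm(143, 5) = 715: x ≡ 100 (mod 715).
Verify: 100 mod 13 = 9 ✓, 100 mod 11 = 1 ✓, 100 mod 5 = 0 ✓.

x ≡ 100 (mod 715).


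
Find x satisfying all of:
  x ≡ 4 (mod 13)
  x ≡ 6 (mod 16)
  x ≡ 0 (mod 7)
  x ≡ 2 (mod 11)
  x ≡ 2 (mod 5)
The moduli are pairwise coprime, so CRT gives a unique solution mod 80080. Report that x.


Product of moduli M = 13 · 16 · 7 · 11 · 5 = 80080.
Merge one congruence at a time:
  Start: x ≡ 4 (mod 13).
  Combine with x ≡ 6 (mod 16); new modulus lcm = 208.
    Write x = 4 + 13·t and substitute into x ≡ 6 (mod 16): 13·t ≡ 6 − 4 = 2 (mod 16).
    The inverse of 13 mod 16 is 5 (since 13·5 = 65 = 4·16 + 1), so t ≡ 5·2 = 10 ≡ 10 (mod 16).
    Then x = 4 + 13·10 = 134, valid modulo lcm(13, 16) = 208: x ≡ 134 (mod 208).
  Combine with x ≡ 0 (mod 7); new modulus lcm = 1456.
    Write x = 134 + 208·t and substitute into x ≡ 0 (mod 7): 208·t ≡ 0 − 134 = -134 (mod 7).
    Reduce coefficients mod 7: 5·t ≡ 6 (mod 7).
    The inverse of 5 mod 7 is 3 (since 5·3 = 15 = 2·7 + 1), so t ≡ 3·6 = 18 ≡ 4 (mod 7).
    Then x = 134 + 208·4 = 966, valid modulo lcm(208, 7) = 1456: x ≡ 966 (mod 1456).
  Combine with x ≡ 2 (mod 11); new modulus lcm = 16016.
    Write x = 966 + 1456·t and substitute into x ≡ 2 (mod 11): 1456·t ≡ 2 − 966 = -964 (mod 11).
    Reduce coefficients mod 11: 4·t ≡ 4 (mod 11).
    The inverse of 4 mod 11 is 3 (since 4·3 = 12 = 1·11 + 1), so t ≡ 3·4 = 12 ≡ 1 (mod 11).
    Then x = 966 + 1456·1 = 2422, valid modulo lcm(1456, 11) = 16016: x ≡ 2422 (mod 16016).
  Combine with x ≡ 2 (mod 5); new modulus lcm = 80080.
    Write x = 2422 + 16016·t and substitute into x ≡ 2 (mod 5): 16016·t ≡ 2 − 2422 = -2420 (mod 5).
    Reduce coefficients mod 5: 1·t ≡ 0 (mod 5).
    So t ≡ 0 (mod 5).
    Then x = 2422 + 16016·0 = 2422, valid modulo lcm(16016, 5) = 80080: x ≡ 2422 (mod 80080).
Verify against each original: 2422 mod 13 = 4, 2422 mod 16 = 6, 2422 mod 7 = 0, 2422 mod 11 = 2, 2422 mod 5 = 2.

x ≡ 2422 (mod 80080).


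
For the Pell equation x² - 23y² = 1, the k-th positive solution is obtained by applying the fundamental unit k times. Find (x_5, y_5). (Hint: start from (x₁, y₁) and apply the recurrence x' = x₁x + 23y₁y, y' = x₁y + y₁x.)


Step 1: Find the fundamental solution (x₁, y₁) of x² - 23y² = 1.
  Expand √23 as a continued fraction. a₀ = ⌊√23⌋ = 4; iterate m_{k+1} = d_k·a_k − m_k, d_{k+1} = (23 − m_{k+1}²)/d_k, a_{k+1} = ⌊(a₀ + m_{k+1})/d_{k+1}⌋ (starting m₀ = 0, d₀ = 1), with convergents p_k = a_k·p_{k-1} + p_{k-2}, q_k = a_k·q_{k-1} + q_{k-2} (p₋₁ = 1, q₋₁ = 0):
  k = 0: a₀ = 4; p₀/q₀ = 4/1; p₀² − 23·q₀² = 16 − 23 = -7.
  k = 1: m = 4, d = 7, a = ⌊(4 + 4)/7⌋ = 1; p/q = (1·4 + 1)/(1·1 + 0) = 5/1; p² − 23·q² = 25 − 23 = 2.
  k = 2: m = 3, d = 2, a = ⌊(4 + 3)/2⌋ = 3; p/q = (3·5 + 4)/(3·1 + 1) = 19/4; p² − 23·q² = 361 − 368 = -7.
  k = 3: m = 3, d = 7, a = ⌊(4 + 3)/7⌋ = 1; p/q = (1·19 + 5)/(1·4 + 1) = 24/5; p² − 23·q² = 576 − 575 = 1.
  The first convergent with p² − 23·q² = 1 gives the fundamental solution (x₁, y₁) = (24, 5).
Step 2: Apply the recurrence (x_{n+1}, y_{n+1}) = (x₁x_n + 23y₁y_n, x₁y_n + y₁x_n) repeatedly.
  From (x_1, y_1) = (24, 5): x_2 = 24·24 + 23·5·5 = 1151; y_2 = 24·5 + 5·24 = 240.
  From (x_2, y_2) = (1151, 240): x_3 = 24·1151 + 23·5·240 = 55224; y_3 = 24·240 + 5·1151 = 11515.
  From (x_3, y_3) = (55224, 11515): x_4 = 24·55224 + 23·5·11515 = 2649601; y_4 = 24·11515 + 5·55224 = 552480.
  From (x_4, y_4) = (2649601, 552480): x_5 = 24·2649601 + 23·5·552480 = 127125624; y_5 = 24·552480 + 5·2649601 = 26507525.
Step 3: Verify x_5² - 23·y_5² = 16160924277389376 - 16160924277389375 = 1 (should be 1). ✓

(x_1, y_1) = (24, 5); (x_5, y_5) = (127125624, 26507525).


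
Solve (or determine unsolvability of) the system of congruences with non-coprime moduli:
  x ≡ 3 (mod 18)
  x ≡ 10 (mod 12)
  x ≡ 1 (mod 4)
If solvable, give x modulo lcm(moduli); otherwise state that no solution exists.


Moduli 18, 12, 4 are not pairwise coprime, so CRT works modulo lcm(m_i) when all pairwise compatibility conditions hold.
Pairwise compatibility: gcd(m_i, m_j) must divide a_i - a_j for every pair.
Merge one congruence at a time:
  Start: x ≡ 3 (mod 18).
  Combine with x ≡ 10 (mod 12): gcd(18, 12) = 6, and 10 - 3 = 7 is NOT divisible by 6.
    ⇒ system is inconsistent (no integer solution).

No solution (the system is inconsistent).


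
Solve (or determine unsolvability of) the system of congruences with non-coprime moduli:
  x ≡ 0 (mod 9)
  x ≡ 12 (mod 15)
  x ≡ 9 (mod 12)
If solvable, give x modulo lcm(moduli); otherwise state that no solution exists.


Moduli 9, 15, 12 are not pairwise coprime, so CRT works modulo lcm(m_i) when all pairwise compatibility conditions hold.
Pairwise compatibility: gcd(m_i, m_j) must divide a_i - a_j for every pair.
Merge one congruence at a time:
  Start: x ≡ 0 (mod 9).
  Combine with x ≡ 12 (mod 15): gcd(9, 15) = 3; 12 - 0 = 12, which IS divisible by 3, so compatible.
    Write x = 0 + 9·t and substitute into x ≡ 12 (mod 15): 9·t ≡ 12 − 0 = 12 (mod 15).
    Divide the congruence (and modulus) by g = 3: 3·t ≡ 4 (mod 5).
    The inverse of 3 mod 5 is 2 (since 3·2 = 6 = 1·5 + 1), so t ≡ 2·4 = 8 ≡ 3 (mod 5).
    Then x = 0 + 9·3 = 27, valid modulo lcm(9, 15) = 45: x ≡ 27 (mod 45).
  Combine with x ≡ 9 (mod 12): gcd(45, 12) = 3; 9 - 27 = -18, which IS divisible by 3, so compatible.
    Write x = 27 + 45·t and substitute into x ≡ 9 (mod 12): 45·t ≡ 9 − 27 = -18 (mod 12).
    Divide the congruence (and modulus) by g = 3: 15·t ≡ -6 (mod 4).
    Reduce coefficients mod 4: 3·t ≡ 2 (mod 4).
    The inverse of 3 mod 4 is 3 (since 3·3 = 9 = 2·4 + 1), so t ≡ 3·2 = 6 ≡ 2 (mod 4).
    Then x = 27 + 45·2 = 117, valid modulo lcm(45, 12) = 180: x ≡ 117 (mod 180).
Verify: 117 mod 9 = 0, 117 mod 15 = 12, 117 mod 12 = 9.

x ≡ 117 (mod 180).


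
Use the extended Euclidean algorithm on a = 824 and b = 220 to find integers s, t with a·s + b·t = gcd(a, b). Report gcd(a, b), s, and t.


Euclidean algorithm on (824, 220) — divide until remainder is 0:
  824 = 3 · 220 + 164
  220 = 1 · 164 + 56
  164 = 2 · 56 + 52
  56 = 1 · 52 + 4
  52 = 13 · 4 + 0
gcd(824, 220) = 4.
Track Bezout coefficients alongside the remainders: start with r₀ = 824 = a·1 + b·0 (s = 1, t = 0) and r₁ = 220 = a·0 + b·1 (s = 0, t = 1); each new remainder r_{k+1} = r_{k-1} − q_k·r_k inherits s_{k+1} = s_{k-1} − q_k·s_k, t_{k+1} = t_{k-1} − q_k·t_k, so r_k = a·s_k + b·t_k at every step:
  q = 3: r = 164, s = 1 − 3·0 = 1, t = 0 − 3·1 = -3  (check: 824·1 + 220·(-3) = 164)
  q = 1: r = 56, s = 0 − 1·1 = -1, t = 1 − 1·(-3) = 4  (check: 824·(-1) + 220·4 = 56)
  q = 2: r = 52, s = 1 − 2·(-1) = 3, t = -3 − 2·4 = -11  (check: 824·3 + 220·(-11) = 52)
  q = 1: r = 4, s = -1 − 1·3 = -4, t = 4 − 1·(-11) = 15  (check: 824·(-4) + 220·15 = 4)
The row with r = 4 (the gcd) gives the Bezout coefficients s = -4, t = 15.
Result: 824 · (-4) + 220 · (15) = 4.

gcd(824, 220) = 4; s = -4, t = 15 (check: 824·(-4) + 220·15 = 4).


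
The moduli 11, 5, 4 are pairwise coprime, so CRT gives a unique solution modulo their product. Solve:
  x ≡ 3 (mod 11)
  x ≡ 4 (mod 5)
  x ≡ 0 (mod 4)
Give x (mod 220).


Moduli 11, 5, 4 are pairwise coprime; by CRT there is a unique solution modulo M = 11 · 5 · 4 = 220.
Solve pairwise, accumulating the modulus:
  Start with x ≡ 3 (mod 11).
  Combine with x ≡ 4 (mod 5): since gcd(11, 5) = 1, we get a unique residue mod 55.
    Write x = 3 + 11·t and substitute into x ≡ 4 (mod 5): 11·t ≡ 4 − 3 = 1 (mod 5).
    Reduce coefficients mod 5: 1·t ≡ 1 (mod 5).
    So t ≡ 1 (mod 5).
    Then x = 3 + 11·1 = 14, valid modulo lcm(11, 5) = 55: x ≡ 14 (mod 55).
  Combine with x ≡ 0 (mod 4): since gcd(55, 4) = 1, we get a unique residue mod 220.
    Write x = 14 + 55·t and substitute into x ≡ 0 (mod 4): 55·t ≡ 0 − 14 = -14 (mod 4).
    Reduce coefficients mod 4: 3·t ≡ 2 (mod 4).
    The inverse of 3 mod 4 is 3 (since 3·3 = 9 = 2·4 + 1), so t ≡ 3·2 = 6 ≡ 2 (mod 4).
    Then x = 14 + 55·2 = 124, valid modulo lcm(55, 4) = 220: x ≡ 124 (mod 220).
Verify: 124 mod 11 = 3 ✓, 124 mod 5 = 4 ✓, 124 mod 4 = 0 ✓.

x ≡ 124 (mod 220).


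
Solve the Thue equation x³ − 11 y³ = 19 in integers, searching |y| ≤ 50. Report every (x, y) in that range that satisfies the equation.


The equation is x³ - 11y³ = 19. For fixed y, x³ = 11·y³ + 19, so a solution requires the RHS to be a perfect cube.
Strategy: iterate y from -50 to 50, compute RHS = 11·y³ + 19, and check whether it is a (positive or negative) perfect cube.
Check small values of y:
  y = 0: RHS = 19 is not a perfect cube.
  y = 1: RHS = 30 is not a perfect cube.
  y = -1: RHS = 8 = (2)³ ⇒ x = 2 works.
  y = 2: RHS = 107 is not a perfect cube.
  y = -2: RHS = -69 is not a perfect cube.
  y = 3: RHS = 316 is not a perfect cube.
  y = -3: RHS = -278 is not a perfect cube.
Continuing, at y = -9: RHS = -8000 = (-20)³ ⇒ x = -20 works.
Searching the remaining y in |y| ≤ 50 finds no further solutions.
Collected solutions: (2, -1), (-20, -9).

Solutions (with |y| ≤ 50): (2, -1), (-20, -9).


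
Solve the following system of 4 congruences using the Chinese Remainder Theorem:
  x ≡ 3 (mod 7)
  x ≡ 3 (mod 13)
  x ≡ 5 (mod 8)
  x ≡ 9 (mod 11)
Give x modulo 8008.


Product of moduli M = 7 · 13 · 8 · 11 = 8008.
Merge one congruence at a time:
  Start: x ≡ 3 (mod 7).
  Combine with x ≡ 3 (mod 13); new modulus lcm = 91.
    Write x = 3 + 7·t and substitute into x ≡ 3 (mod 13): 7·t ≡ 3 − 3 = 0 (mod 13).
    The inverse of 7 mod 13 is 2 (since 7·2 = 14 = 1·13 + 1), so t ≡ 2·0 = 0 ≡ 0 (mod 13).
    Then x = 3 + 7·0 = 3, valid modulo lcm(7, 13) = 91: x ≡ 3 (mod 91).
  Combine with x ≡ 5 (mod 8); new modulus lcm = 728.
    Write x = 3 + 91·t and substitute into x ≡ 5 (mod 8): 91·t ≡ 5 − 3 = 2 (mod 8).
    Reduce coefficients mod 8: 3·t ≡ 2 (mod 8).
    The inverse of 3 mod 8 is 3 (since 3·3 = 9 = 1·8 + 1), so t ≡ 3·2 = 6 ≡ 6 (mod 8).
    Then x = 3 + 91·6 = 549, valid modulo lcm(91, 8) = 728: x ≡ 549 (mod 728).
  Combine with x ≡ 9 (mod 11); new modulus lcm = 8008.
    Write x = 549 + 728·t and substitute into x ≡ 9 (mod 11): 728·t ≡ 9 − 549 = -540 (mod 11).
    Reduce coefficients mod 11: 2·t ≡ 10 (mod 11).
    The inverse of 2 mod 11 is 6 (since 2·6 = 12 = 1·11 + 1), so t ≡ 6·10 = 60 ≡ 5 (mod 11).
    Then x = 549 + 728·5 = 4189, valid modulo lcm(728, 11) = 8008: x ≡ 4189 (mod 8008).
Verify against each original: 4189 mod 7 = 3, 4189 mod 13 = 3, 4189 mod 8 = 5, 4189 mod 11 = 9.

x ≡ 4189 (mod 8008).


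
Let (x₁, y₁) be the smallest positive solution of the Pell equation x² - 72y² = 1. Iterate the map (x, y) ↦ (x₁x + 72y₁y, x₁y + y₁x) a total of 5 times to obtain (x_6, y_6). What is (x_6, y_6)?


Step 1: Find the fundamental solution (x₁, y₁) of x² - 72y² = 1.
  Expand √72 as a continued fraction. a₀ = ⌊√72⌋ = 8; iterate m_{k+1} = d_k·a_k − m_k, d_{k+1} = (72 − m_{k+1}²)/d_k, a_{k+1} = ⌊(a₀ + m_{k+1})/d_{k+1}⌋ (starting m₀ = 0, d₀ = 1), with convergents p_k = a_k·p_{k-1} + p_{k-2}, q_k = a_k·q_{k-1} + q_{k-2} (p₋₁ = 1, q₋₁ = 0):
  k = 0: a₀ = 8; p₀/q₀ = 8/1; p₀² − 72·q₀² = 64 − 72 = -8.
  k = 1: m = 8, d = 8, a = ⌊(8 + 8)/8⌋ = 2; p/q = (2·8 + 1)/(2·1 + 0) = 17/2; p² − 72·q² = 289 − 288 = 1.
  The first convergent with p² − 72·q² = 1 gives the fundamental solution (x₁, y₁) = (17, 2).
Step 2: Apply the recurrence (x_{n+1}, y_{n+1}) = (x₁x_n + 72y₁y_n, x₁y_n + y₁x_n) repeatedly.
  From (x_1, y_1) = (17, 2): x_2 = 17·17 + 72·2·2 = 577; y_2 = 17·2 + 2·17 = 68.
  From (x_2, y_2) = (577, 68): x_3 = 17·577 + 72·2·68 = 19601; y_3 = 17·68 + 2·577 = 2310.
  From (x_3, y_3) = (19601, 2310): x_4 = 17·19601 + 72·2·2310 = 665857; y_4 = 17·2310 + 2·19601 = 78472.
  From (x_4, y_4) = (665857, 78472): x_5 = 17·665857 + 72·2·78472 = 22619537; y_5 = 17·78472 + 2·665857 = 2665738.
  From (x_5, y_5) = (22619537, 2665738): x_6 = 17·22619537 + 72·2·2665738 = 768398401; y_6 = 17·2665738 + 2·22619537 = 90556620.
Step 3: Verify x_6² - 72·y_6² = 590436102659356801 - 590436102659356800 = 1 (should be 1). ✓

(x_1, y_1) = (17, 2); (x_6, y_6) = (768398401, 90556620).


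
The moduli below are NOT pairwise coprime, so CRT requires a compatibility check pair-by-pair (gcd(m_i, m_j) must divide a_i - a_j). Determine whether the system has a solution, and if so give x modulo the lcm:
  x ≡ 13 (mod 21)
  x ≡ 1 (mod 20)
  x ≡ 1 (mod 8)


Moduli 21, 20, 8 are not pairwise coprime, so CRT works modulo lcm(m_i) when all pairwise compatibility conditions hold.
Pairwise compatibility: gcd(m_i, m_j) must divide a_i - a_j for every pair.
Merge one congruence at a time:
  Start: x ≡ 13 (mod 21).
  Combine with x ≡ 1 (mod 20): gcd(21, 20) = 1; 1 - 13 = -12, which IS divisible by 1, so compatible.
    Write x = 13 + 21·t and substitute into x ≡ 1 (mod 20): 21·t ≡ 1 − 13 = -12 (mod 20).
    Reduce coefficients mod 20: 1·t ≡ 8 (mod 20).
    So t ≡ 8 (mod 20).
    Then x = 13 + 21·8 = 181, valid modulo lcm(21, 20) = 420: x ≡ 181 (mod 420).
  Combine with x ≡ 1 (mod 8): gcd(420, 8) = 4; 1 - 181 = -180, which IS divisible by 4, so compatible.
    Write x = 181 + 420·t and substitute into x ≡ 1 (mod 8): 420·t ≡ 1 − 181 = -180 (mod 8).
    Divide the congruence (and modulus) by g = 4: 105·t ≡ -45 (mod 2).
    Reduce coefficients mod 2: 1·t ≡ 1 (mod 2).
    So t ≡ 1 (mod 2).
    Then x = 181 + 420·1 = 601, valid modulo lcm(420, 8) = 840: x ≡ 601 (mod 840).
Verify: 601 mod 21 = 13, 601 mod 20 = 1, 601 mod 8 = 1.

x ≡ 601 (mod 840).


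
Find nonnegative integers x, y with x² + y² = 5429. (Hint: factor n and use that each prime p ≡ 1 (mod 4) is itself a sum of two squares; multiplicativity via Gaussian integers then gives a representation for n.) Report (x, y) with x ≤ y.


Step 1: Factor n = 5429 = 61 · 89.
Step 2: Check the mod-4 condition on each prime factor: 61 ≡ 1 (mod 4), exponent 1; 89 ≡ 1 (mod 4), exponent 1.
All primes ≡ 3 (mod 4) appear to even exponent (or don't appear), so by the two-squares theorem n IS expressible as a sum of two squares.
Step 3: Build a representation. Here n = 61 · 89 is a product of primes ≡ 1 (mod 4). Each prime p ≡ 1 (mod 4) is itself a sum of two squares; find a² by testing p − a² for a perfect square:
  61: 61 − 1² = 60, 61 − 2² = 57, 61 − 3² = 52, 61 − 4² = 45, 61 − 5² = 36 = 6² ⇒ 61 = 5² + 6².
  89: 89 − 1² = 88, 89 − 2² = 85, 89 − 3² = 80, 89 − 4² = 73, 89 − 5² = 64 = 8² ⇒ 89 = 5² + 8².
  Combine using the Brahmagupta–Fibonacci identity (a² + b²)(c² + d²) = (ac − bd)² + (ad + bc)² = (ac + bd)² + (ad − bc)²:
  61 · 89 = 5429: from (5² + 6²)(5² + 8²), take (5·5 − 6·8, 5·8 + 6·5) = (25 − 48, 40 + 30) = (-23, 70); dropping signs (only squares matter) gives (23, 70); check 23² + 70² = 529 + 4900 = 5429 ✓.
Step 4: Order so x ≤ y and verify: 23² + 70² = 529 + 4900 = 5429 = n. ✓

n = 5429 = 23² + 70² (one valid representation with x ≤ y).


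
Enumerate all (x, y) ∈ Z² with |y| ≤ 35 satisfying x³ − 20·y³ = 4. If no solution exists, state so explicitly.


The equation is x³ - 20y³ = 4. For fixed y, x³ = 20·y³ + 4, so a solution requires the RHS to be a perfect cube.
Strategy: iterate y from -35 to 35, compute RHS = 20·y³ + 4, and check whether it is a (positive or negative) perfect cube.
Check small values of y:
  y = 0: RHS = 4 is not a perfect cube.
  y = 1: RHS = 24 is not a perfect cube.
  y = -1: RHS = -16 is not a perfect cube.
  y = 2: RHS = 164 is not a perfect cube.
  y = -2: RHS = -156 is not a perfect cube.
  y = 3: RHS = 544 is not a perfect cube.
  y = -3: RHS = -536 is not a perfect cube.
Continuing the search up to |y| = 35 finds no solutions either.
No (x, y) in the scanned range satisfies the equation.

No integer solutions with |y| ≤ 35.


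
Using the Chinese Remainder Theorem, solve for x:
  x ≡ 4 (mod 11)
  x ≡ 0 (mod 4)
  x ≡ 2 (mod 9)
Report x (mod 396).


Moduli 11, 4, 9 are pairwise coprime; by CRT there is a unique solution modulo M = 11 · 4 · 9 = 396.
Solve pairwise, accumulating the modulus:
  Start with x ≡ 4 (mod 11).
  Combine with x ≡ 0 (mod 4): since gcd(11, 4) = 1, we get a unique residue mod 44.
    Write x = 4 + 11·t and substitute into x ≡ 0 (mod 4): 11·t ≡ 0 − 4 = -4 (mod 4).
    Reduce coefficients mod 4: 3·t ≡ 0 (mod 4).
    The inverse of 3 mod 4 is 3 (since 3·3 = 9 = 2·4 + 1), so t ≡ 3·0 = 0 ≡ 0 (mod 4).
    Then x = 4 + 11·0 = 4, valid modulo lcm(11, 4) = 44: x ≡ 4 (mod 44).
  Combine with x ≡ 2 (mod 9): since gcd(44, 9) = 1, we get a unique residue mod 396.
    Write x = 4 + 44·t and substitute into x ≡ 2 (mod 9): 44·t ≡ 2 − 4 = -2 (mod 9).
    Reduce coefficients mod 9: 8·t ≡ 7 (mod 9).
    The inverse of 8 mod 9 is 8 (since 8·8 = 64 = 7·9 + 1), so t ≡ 8·7 = 56 ≡ 2 (mod 9).
    Then x = 4 + 44·2 = 92, valid modulo lcm(44, 9) = 396: x ≡ 92 (mod 396).
Verify: 92 mod 11 = 4 ✓, 92 mod 4 = 0 ✓, 92 mod 9 = 2 ✓.

x ≡ 92 (mod 396).


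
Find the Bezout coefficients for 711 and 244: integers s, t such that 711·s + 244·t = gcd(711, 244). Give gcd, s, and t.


Euclidean algorithm on (711, 244) — divide until remainder is 0:
  711 = 2 · 244 + 223
  244 = 1 · 223 + 21
  223 = 10 · 21 + 13
  21 = 1 · 13 + 8
  13 = 1 · 8 + 5
  8 = 1 · 5 + 3
  5 = 1 · 3 + 2
  3 = 1 · 2 + 1
  2 = 2 · 1 + 0
gcd(711, 244) = 1.
Track Bezout coefficients alongside the remainders: start with r₀ = 711 = a·1 + b·0 (s = 1, t = 0) and r₁ = 244 = a·0 + b·1 (s = 0, t = 1); each new remainder r_{k+1} = r_{k-1} − q_k·r_k inherits s_{k+1} = s_{k-1} − q_k·s_k, t_{k+1} = t_{k-1} − q_k·t_k, so r_k = a·s_k + b·t_k at every step:
  q = 2: r = 223, s = 1 − 2·0 = 1, t = 0 − 2·1 = -2  (check: 711·1 + 244·(-2) = 223)
  q = 1: r = 21, s = 0 − 1·1 = -1, t = 1 − 1·(-2) = 3  (check: 711·(-1) + 244·3 = 21)
  q = 10: r = 13, s = 1 − 10·(-1) = 11, t = -2 − 10·3 = -32  (check: 711·11 + 244·(-32) = 13)
  q = 1: r = 8, s = -1 − 1·11 = -12, t = 3 − 1·(-32) = 35  (check: 711·(-12) + 244·35 = 8)
  q = 1: r = 5, s = 11 − 1·(-12) = 23, t = -32 − 1·35 = -67  (check: 711·23 + 244·(-67) = 5)
  q = 1: r = 3, s = -12 − 1·23 = -35, t = 35 − 1·(-67) = 102  (check: 711·(-35) + 244·102 = 3)
  q = 1: r = 2, s = 23 − 1·(-35) = 58, t = -67 − 1·102 = -169  (check: 711·58 + 244·(-169) = 2)
  q = 1: r = 1, s = -35 − 1·58 = -93, t = 102 − 1·(-169) = 271  (check: 711·(-93) + 244·271 = 1)
The row with r = 1 (the gcd) gives the Bezout coefficients s = -93, t = 271.
Result: 711 · (-93) + 244 · (271) = 1.

gcd(711, 244) = 1; s = -93, t = 271 (check: 711·(-93) + 244·271 = 1).


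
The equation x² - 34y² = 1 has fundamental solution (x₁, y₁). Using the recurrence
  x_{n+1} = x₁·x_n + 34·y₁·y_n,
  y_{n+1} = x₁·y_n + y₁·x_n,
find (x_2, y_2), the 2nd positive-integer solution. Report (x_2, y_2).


Step 1: Find the fundamental solution (x₁, y₁) of x² - 34y² = 1.
  Expand √34 as a continued fraction. a₀ = ⌊√34⌋ = 5; iterate m_{k+1} = d_k·a_k − m_k, d_{k+1} = (34 − m_{k+1}²)/d_k, a_{k+1} = ⌊(a₀ + m_{k+1})/d_{k+1}⌋ (starting m₀ = 0, d₀ = 1), with convergents p_k = a_k·p_{k-1} + p_{k-2}, q_k = a_k·q_{k-1} + q_{k-2} (p₋₁ = 1, q₋₁ = 0):
  k = 0: a₀ = 5; p₀/q₀ = 5/1; p₀² − 34·q₀² = 25 − 34 = -9.
  k = 1: m = 5, d = 9, a = ⌊(5 + 5)/9⌋ = 1; p/q = (1·5 + 1)/(1·1 + 0) = 6/1; p² − 34·q² = 36 − 34 = 2.
  k = 2: m = 4, d = 2, a = ⌊(5 + 4)/2⌋ = 4; p/q = (4·6 + 5)/(4·1 + 1) = 29/5; p² − 34·q² = 841 − 850 = -9.
  k = 3: m = 4, d = 9, a = ⌊(5 + 4)/9⌋ = 1; p/q = (1·29 + 6)/(1·5 + 1) = 35/6; p² − 34·q² = 1225 − 1224 = 1.
  The first convergent with p² − 34·q² = 1 gives the fundamental solution (x₁, y₁) = (35, 6).
Step 2: Apply the recurrence (x_{n+1}, y_{n+1}) = (x₁x_n + 34y₁y_n, x₁y_n + y₁x_n) repeatedly.
  From (x_1, y_1) = (35, 6): x_2 = 35·35 + 34·6·6 = 2449; y_2 = 35·6 + 6·35 = 420.
Step 3: Verify x_2² - 34·y_2² = 5997601 - 5997600 = 1 (should be 1). ✓

(x_1, y_1) = (35, 6); (x_2, y_2) = (2449, 420).


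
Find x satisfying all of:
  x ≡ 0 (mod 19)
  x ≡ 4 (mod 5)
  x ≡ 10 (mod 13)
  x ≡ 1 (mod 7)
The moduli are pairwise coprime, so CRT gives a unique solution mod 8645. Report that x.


Product of moduli M = 19 · 5 · 13 · 7 = 8645.
Merge one congruence at a time:
  Start: x ≡ 0 (mod 19).
  Combine with x ≡ 4 (mod 5); new modulus lcm = 95.
    Write x = 0 + 19·t and substitute into x ≡ 4 (mod 5): 19·t ≡ 4 − 0 = 4 (mod 5).
    Reduce coefficients mod 5: 4·t ≡ 4 (mod 5).
    The inverse of 4 mod 5 is 4 (since 4·4 = 16 = 3·5 + 1), so t ≡ 4·4 = 16 ≡ 1 (mod 5).
    Then x = 0 + 19·1 = 19, valid modulo lcm(19, 5) = 95: x ≡ 19 (mod 95).
  Combine with x ≡ 10 (mod 13); new modulus lcm = 1235.
    Write x = 19 + 95·t and substitute into x ≡ 10 (mod 13): 95·t ≡ 10 − 19 = -9 (mod 13).
    Reduce coefficients mod 13: 4·t ≡ 4 (mod 13).
    The inverse of 4 mod 13 is 10 (since 4·10 = 40 = 3·13 + 1), so t ≡ 10·4 = 40 ≡ 1 (mod 13).
    Then x = 19 + 95·1 = 114, valid modulo lcm(95, 13) = 1235: x ≡ 114 (mod 1235).
  Combine with x ≡ 1 (mod 7); new modulus lcm = 8645.
    Write x = 114 + 1235·t and substitute into x ≡ 1 (mod 7): 1235·t ≡ 1 − 114 = -113 (mod 7).
    Reduce coefficients mod 7: 3·t ≡ 6 (mod 7).
    The inverse of 3 mod 7 is 5 (since 3·5 = 15 = 2·7 + 1), so t ≡ 5·6 = 30 ≡ 2 (mod 7).
    Then x = 114 + 1235·2 = 2584, valid modulo lcm(1235, 7) = 8645: x ≡ 2584 (mod 8645).
Verify against each original: 2584 mod 19 = 0, 2584 mod 5 = 4, 2584 mod 13 = 10, 2584 mod 7 = 1.

x ≡ 2584 (mod 8645).


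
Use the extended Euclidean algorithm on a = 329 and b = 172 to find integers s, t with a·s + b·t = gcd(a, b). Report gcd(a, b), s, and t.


Euclidean algorithm on (329, 172) — divide until remainder is 0:
  329 = 1 · 172 + 157
  172 = 1 · 157 + 15
  157 = 10 · 15 + 7
  15 = 2 · 7 + 1
  7 = 7 · 1 + 0
gcd(329, 172) = 1.
Track Bezout coefficients alongside the remainders: start with r₀ = 329 = a·1 + b·0 (s = 1, t = 0) and r₁ = 172 = a·0 + b·1 (s = 0, t = 1); each new remainder r_{k+1} = r_{k-1} − q_k·r_k inherits s_{k+1} = s_{k-1} − q_k·s_k, t_{k+1} = t_{k-1} − q_k·t_k, so r_k = a·s_k + b·t_k at every step:
  q = 1: r = 157, s = 1 − 1·0 = 1, t = 0 − 1·1 = -1  (check: 329·1 + 172·(-1) = 157)
  q = 1: r = 15, s = 0 − 1·1 = -1, t = 1 − 1·(-1) = 2  (check: 329·(-1) + 172·2 = 15)
  q = 10: r = 7, s = 1 − 10·(-1) = 11, t = -1 − 10·2 = -21  (check: 329·11 + 172·(-21) = 7)
  q = 2: r = 1, s = -1 − 2·11 = -23, t = 2 − 2·(-21) = 44  (check: 329·(-23) + 172·44 = 1)
The row with r = 1 (the gcd) gives the Bezout coefficients s = -23, t = 44.
Result: 329 · (-23) + 172 · (44) = 1.

gcd(329, 172) = 1; s = -23, t = 44 (check: 329·(-23) + 172·44 = 1).


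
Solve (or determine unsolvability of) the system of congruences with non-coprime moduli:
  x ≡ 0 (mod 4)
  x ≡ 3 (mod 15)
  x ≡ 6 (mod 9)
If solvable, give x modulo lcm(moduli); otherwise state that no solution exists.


Moduli 4, 15, 9 are not pairwise coprime, so CRT works modulo lcm(m_i) when all pairwise compatibility conditions hold.
Pairwise compatibility: gcd(m_i, m_j) must divide a_i - a_j for every pair.
Merge one congruence at a time:
  Start: x ≡ 0 (mod 4).
  Combine with x ≡ 3 (mod 15): gcd(4, 15) = 1; 3 - 0 = 3, which IS divisible by 1, so compatible.
    Write x = 0 + 4·t and substitute into x ≡ 3 (mod 15): 4·t ≡ 3 − 0 = 3 (mod 15).
    The inverse of 4 mod 15 is 4 (since 4·4 = 16 = 1·15 + 1), so t ≡ 4·3 = 12 ≡ 12 (mod 15).
    Then x = 0 + 4·12 = 48, valid modulo lcm(4, 15) = 60: x ≡ 48 (mod 60).
  Combine with x ≡ 6 (mod 9): gcd(60, 9) = 3; 6 - 48 = -42, which IS divisible by 3, so compatible.
    Write x = 48 + 60·t and substitute into x ≡ 6 (mod 9): 60·t ≡ 6 − 48 = -42 (mod 9).
    Divide the congruence (and modulus) by g = 3: 20·t ≡ -14 (mod 3).
    Reduce coefficients mod 3: 2·t ≡ 1 (mod 3).
    The inverse of 2 mod 3 is 2 (since 2·2 = 4 = 1·3 + 1), so t ≡ 2·1 = 2 ≡ 2 (mod 3).
    Then x = 48 + 60·2 = 168, valid modulo lcm(60, 9) = 180: x ≡ 168 (mod 180).
Verify: 168 mod 4 = 0, 168 mod 15 = 3, 168 mod 9 = 6.

x ≡ 168 (mod 180).


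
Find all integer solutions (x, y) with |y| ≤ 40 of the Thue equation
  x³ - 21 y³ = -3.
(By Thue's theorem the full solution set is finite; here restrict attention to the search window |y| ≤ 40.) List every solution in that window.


The equation is x³ - 21y³ = -3. For fixed y, x³ = 21·y³ − 3, so a solution requires the RHS to be a perfect cube.
Strategy: iterate y from -40 to 40, compute RHS = 21·y³ − 3, and check whether it is a (positive or negative) perfect cube.
Check small values of y:
  y = 0: RHS = -3 is not a perfect cube.
  y = 1: RHS = 18 is not a perfect cube.
  y = -1: RHS = -24 is not a perfect cube.
  y = 2: RHS = 165 is not a perfect cube.
  y = -2: RHS = -171 is not a perfect cube.
  y = 3: RHS = 564 is not a perfect cube.
  y = -3: RHS = -570 is not a perfect cube.
Continuing the search up to |y| = 40 finds no solutions either.
No (x, y) in the scanned range satisfies the equation.

No integer solutions with |y| ≤ 40.


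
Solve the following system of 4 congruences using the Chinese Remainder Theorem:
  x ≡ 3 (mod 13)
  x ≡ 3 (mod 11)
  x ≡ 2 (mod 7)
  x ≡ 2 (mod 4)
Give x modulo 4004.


Product of moduli M = 13 · 11 · 7 · 4 = 4004.
Merge one congruence at a time:
  Start: x ≡ 3 (mod 13).
  Combine with x ≡ 3 (mod 11); new modulus lcm = 143.
    Write x = 3 + 13·t and substitute into x ≡ 3 (mod 11): 13·t ≡ 3 − 3 = 0 (mod 11).
    Reduce coefficients mod 11: 2·t ≡ 0 (mod 11).
    The inverse of 2 mod 11 is 6 (since 2·6 = 12 = 1·11 + 1), so t ≡ 6·0 = 0 ≡ 0 (mod 11).
    Then x = 3 + 13·0 = 3, valid modulo lcm(13, 11) = 143: x ≡ 3 (mod 143).
  Combine with x ≡ 2 (mod 7); new modulus lcm = 1001.
    Write x = 3 + 143·t and substitute into x ≡ 2 (mod 7): 143·t ≡ 2 − 3 = -1 (mod 7).
    Reduce coefficients mod 7: 3·t ≡ 6 (mod 7).
    The inverse of 3 mod 7 is 5 (since 3·5 = 15 = 2·7 + 1), so t ≡ 5·6 = 30 ≡ 2 (mod 7).
    Then x = 3 + 143·2 = 289, valid modulo lcm(143, 7) = 1001: x ≡ 289 (mod 1001).
  Combine with x ≡ 2 (mod 4); new modulus lcm = 4004.
    Write x = 289 + 1001·t and substitute into x ≡ 2 (mod 4): 1001·t ≡ 2 − 289 = -287 (mod 4).
    Reduce coefficients mod 4: 1·t ≡ 1 (mod 4).
    So t ≡ 1 (mod 4).
    Then x = 289 + 1001·1 = 1290, valid modulo lcm(1001, 4) = 4004: x ≡ 1290 (mod 4004).
Verify against each original: 1290 mod 13 = 3, 1290 mod 11 = 3, 1290 mod 7 = 2, 1290 mod 4 = 2.

x ≡ 1290 (mod 4004).
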